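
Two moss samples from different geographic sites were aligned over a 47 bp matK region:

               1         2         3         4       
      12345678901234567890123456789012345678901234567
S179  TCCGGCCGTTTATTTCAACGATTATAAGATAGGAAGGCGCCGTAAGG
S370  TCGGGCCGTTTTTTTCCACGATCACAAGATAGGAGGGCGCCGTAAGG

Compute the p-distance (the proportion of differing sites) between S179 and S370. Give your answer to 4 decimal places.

Differing sites — 3:C/G; 12:A/T; 17:A/C; 23:T/C; 25:T/C; 35:A/G.
There are 6 differences over 47 sites, so p = 6/47 = 0.1277.

0.1277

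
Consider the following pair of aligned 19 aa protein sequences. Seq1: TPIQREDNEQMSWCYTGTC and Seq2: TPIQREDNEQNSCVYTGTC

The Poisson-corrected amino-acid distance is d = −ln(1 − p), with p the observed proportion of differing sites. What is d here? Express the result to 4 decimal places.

Mismatches occur at site 11 (M/N), site 13 (W/C), site 14 (C/V).
p = 3/19 = 0.157895.
d = −ln(1 − 0.157895) = −ln(0.842105) = 0.1719.

0.1719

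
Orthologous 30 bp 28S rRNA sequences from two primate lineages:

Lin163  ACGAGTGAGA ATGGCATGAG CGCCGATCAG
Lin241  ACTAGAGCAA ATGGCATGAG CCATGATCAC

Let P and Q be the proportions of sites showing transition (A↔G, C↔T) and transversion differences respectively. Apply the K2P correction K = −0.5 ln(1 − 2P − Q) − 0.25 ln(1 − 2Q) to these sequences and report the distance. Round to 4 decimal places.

0.3304

Differing sites — 3:G/T (Tv); 6:T/A (Tv); 8:A/C (Tv); 9:G/A (Ti); 22:G/C (Tv); 23:C/A (Tv); 24:C/T (Ti); 30:G/C (Tv).
Of the 8 differences, 2 transitions and 6 transversions over 30 sites: P = 2/30 = 0.066667, Q = 6/30 = 0.200000.
d = −0.5·ln(0.666666) − 0.25·ln(0.600000) = −0.5·(-0.405466) − 0.25·(-0.510826) = 0.3304.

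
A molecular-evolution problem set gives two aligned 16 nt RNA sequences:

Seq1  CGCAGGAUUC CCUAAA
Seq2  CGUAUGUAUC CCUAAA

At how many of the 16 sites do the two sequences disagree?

Mismatches occur at site 3 (C/U), site 5 (G/U), site 7 (A/U), site 8 (U/A).
That gives 4 mismatches out of 16 aligned sites, so the Hamming distance is 4.

4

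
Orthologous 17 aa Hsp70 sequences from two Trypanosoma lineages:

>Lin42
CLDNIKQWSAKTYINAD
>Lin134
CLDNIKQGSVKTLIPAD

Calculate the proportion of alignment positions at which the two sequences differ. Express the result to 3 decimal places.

0.235

Mismatches occur at site 8 (W→G), site 10 (A→V), site 13 (Y→L), site 15 (N→P).
There are 4 differences over 17 sites, so p = 4/17 = 0.235.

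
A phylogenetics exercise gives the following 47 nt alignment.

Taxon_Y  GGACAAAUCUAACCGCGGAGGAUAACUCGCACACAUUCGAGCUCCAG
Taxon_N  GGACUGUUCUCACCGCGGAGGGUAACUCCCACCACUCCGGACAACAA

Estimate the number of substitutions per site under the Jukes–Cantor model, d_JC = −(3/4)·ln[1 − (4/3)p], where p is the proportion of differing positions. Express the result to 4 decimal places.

The sequences differ at positions 5 (A/U), 6 (A/G), 7 (A/U), 11 (A/C), 22 (A/G), 29 (G/C), 33 (A/C), 34 (C/A), 35 (A/C), 37 (U/C), 40 (A/G), 41 (G/A), 43 (U/A), 44 (C/A), 47 (G/A).
p = 15/47 = 0.319149.
d = −0.75 · ln(1 − (4/3)·0.319149) = −0.75 · ln(0.574468) = −0.75 · (-0.554311) = 0.4157.

0.4157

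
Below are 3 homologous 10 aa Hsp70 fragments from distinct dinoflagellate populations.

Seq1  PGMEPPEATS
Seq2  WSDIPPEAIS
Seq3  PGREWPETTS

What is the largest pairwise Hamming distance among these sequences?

Pairwise Hamming distances:
  Seq1 vs Seq2: 5
  Seq1 vs Seq3: 3
  Seq2 vs Seq3: 7
The largest is 7, between Seq2 and Seq3.

7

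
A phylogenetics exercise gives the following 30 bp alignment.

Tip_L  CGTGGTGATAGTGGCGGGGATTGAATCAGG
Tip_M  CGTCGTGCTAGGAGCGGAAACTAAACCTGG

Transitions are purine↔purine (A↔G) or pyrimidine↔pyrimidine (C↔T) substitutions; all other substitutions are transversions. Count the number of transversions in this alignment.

4

The sequences differ at positions 4 (G/C, transversion), 8 (A/C, transversion), 12 (T/G, transversion), 13 (G/A, transition), 18 (G/A, transition), 19 (G/A, transition), 21 (T/C, transition), 23 (G/A, transition), 26 (T/C, transition), 28 (A/T, transversion).
Of the 10 differences, 6 transitions and 4 transversions, so the answer is 4.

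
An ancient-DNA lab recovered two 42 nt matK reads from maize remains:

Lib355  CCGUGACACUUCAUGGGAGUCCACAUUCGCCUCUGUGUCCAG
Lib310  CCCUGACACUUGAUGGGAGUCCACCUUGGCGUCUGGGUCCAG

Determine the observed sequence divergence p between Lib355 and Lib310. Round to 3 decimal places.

0.143

Mismatches occur at site 3 (G/C), site 12 (C/G), site 25 (A/C), site 28 (C/G), site 31 (C/G), site 36 (U/G).
There are 6 differences over 42 sites, so p = 6/42 = 0.143.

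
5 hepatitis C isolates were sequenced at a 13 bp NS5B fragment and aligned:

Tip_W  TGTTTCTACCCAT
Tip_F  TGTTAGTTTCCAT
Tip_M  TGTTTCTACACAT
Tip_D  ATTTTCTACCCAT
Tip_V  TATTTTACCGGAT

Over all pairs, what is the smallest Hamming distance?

Pairwise Hamming distances:
  Tip_W vs Tip_F: 4
  Tip_W vs Tip_M: 1
  Tip_W vs Tip_D: 2
  Tip_W vs Tip_V: 6
  Tip_F vs Tip_M: 5
  Tip_F vs Tip_D: 6
  Tip_F vs Tip_V: 8
  Tip_M vs Tip_D: 3
  Tip_M vs Tip_V: 6
  Tip_D vs Tip_V: 7
The smallest is 1, between Tip_W and Tip_M.

1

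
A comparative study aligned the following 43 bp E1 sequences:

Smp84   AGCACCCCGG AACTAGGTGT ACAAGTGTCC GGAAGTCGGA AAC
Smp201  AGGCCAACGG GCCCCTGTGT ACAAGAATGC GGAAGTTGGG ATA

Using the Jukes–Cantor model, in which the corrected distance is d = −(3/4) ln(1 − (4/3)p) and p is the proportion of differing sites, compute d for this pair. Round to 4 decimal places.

The sequences differ at positions 3 (C/G), 4 (A/C), 6 (C/A), 7 (C/A), 11 (A/G), 12 (A/C), 14 (T/C), 15 (A/C), 16 (G/T), 26 (T/A), 27 (G/A), 29 (C/G), 37 (C/T), 40 (A/G), 42 (A/T), 43 (C/A).
p = 16/43 = 0.372093.
d = −0.75 · ln(1 − (4/3)·0.372093) = −0.75 · ln(0.503876) = −0.75 · (-0.685425) = 0.5141.

0.5141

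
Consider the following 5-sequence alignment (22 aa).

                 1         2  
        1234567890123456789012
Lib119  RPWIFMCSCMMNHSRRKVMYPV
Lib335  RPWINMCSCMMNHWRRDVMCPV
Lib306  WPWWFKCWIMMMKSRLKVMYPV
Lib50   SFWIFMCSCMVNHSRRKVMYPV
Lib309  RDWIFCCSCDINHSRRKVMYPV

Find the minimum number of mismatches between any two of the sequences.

Pairwise Hamming distances:
  Lib119 vs Lib335: 4
  Lib119 vs Lib306: 8
  Lib119 vs Lib50: 3
  Lib119 vs Lib309: 4
  Lib335 vs Lib306: 12
  Lib335 vs Lib50: 7
  Lib335 vs Lib309: 8
  Lib306 vs Lib50: 10
  Lib306 vs Lib309: 11
  Lib50 vs Lib309: 5
The smallest is 3, between Lib119 and Lib50.

3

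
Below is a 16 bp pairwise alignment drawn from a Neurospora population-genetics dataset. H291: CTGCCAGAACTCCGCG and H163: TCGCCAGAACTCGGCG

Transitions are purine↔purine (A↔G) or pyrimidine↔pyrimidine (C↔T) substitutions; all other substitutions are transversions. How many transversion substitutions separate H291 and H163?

1

The sequences differ at positions 1 (C/T, transition), 2 (T/C, transition), 13 (C/G, transversion).
Of the 3 differences, 2 transitions and 1 transversion, so the answer is 1.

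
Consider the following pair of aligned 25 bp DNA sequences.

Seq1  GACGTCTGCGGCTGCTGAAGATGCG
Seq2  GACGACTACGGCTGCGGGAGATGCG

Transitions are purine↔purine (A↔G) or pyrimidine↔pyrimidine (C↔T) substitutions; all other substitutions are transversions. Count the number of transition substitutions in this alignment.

2

Differing sites — 5:T/A (Tv); 8:G/A (Ti); 16:T/G (Tv); 18:A/G (Ti).
Of the 4 differences, 2 transitions and 2 transversions, so the answer is 2.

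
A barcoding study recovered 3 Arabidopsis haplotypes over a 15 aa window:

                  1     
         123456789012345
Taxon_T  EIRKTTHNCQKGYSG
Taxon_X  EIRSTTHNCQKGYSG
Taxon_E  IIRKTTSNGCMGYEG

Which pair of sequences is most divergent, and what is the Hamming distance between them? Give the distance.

7

Pairwise Hamming distances:
  Taxon_T vs Taxon_X: 1
  Taxon_T vs Taxon_E: 6
  Taxon_X vs Taxon_E: 7
The largest is 7, between Taxon_X and Taxon_E.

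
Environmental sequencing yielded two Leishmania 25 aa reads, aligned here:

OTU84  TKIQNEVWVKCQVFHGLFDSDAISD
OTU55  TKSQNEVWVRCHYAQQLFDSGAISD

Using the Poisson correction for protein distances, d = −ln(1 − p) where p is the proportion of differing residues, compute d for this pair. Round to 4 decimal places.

0.3857

The sequences differ at positions 3 (I/S), 10 (K/R), 12 (Q/H), 13 (V/Y), 14 (F/A), 15 (H/Q), 16 (G/Q), 21 (D/G).
p = 8/25 = 0.320000.
d = −ln(1 − 0.320000) = −ln(0.680000) = 0.3857.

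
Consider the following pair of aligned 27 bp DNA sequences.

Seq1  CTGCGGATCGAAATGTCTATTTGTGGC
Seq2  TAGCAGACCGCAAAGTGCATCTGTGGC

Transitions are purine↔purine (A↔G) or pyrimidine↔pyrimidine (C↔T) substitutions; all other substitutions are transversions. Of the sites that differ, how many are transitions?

The sequences differ at positions 1 (C/T, transition), 2 (T/A, transversion), 5 (G/A, transition), 8 (T/C, transition), 11 (A/C, transversion), 14 (T/A, transversion), 17 (C/G, transversion), 18 (T/C, transition), 21 (T/C, transition).
Of the 9 differences, 5 transitions and 4 transversions, so the answer is 5.

5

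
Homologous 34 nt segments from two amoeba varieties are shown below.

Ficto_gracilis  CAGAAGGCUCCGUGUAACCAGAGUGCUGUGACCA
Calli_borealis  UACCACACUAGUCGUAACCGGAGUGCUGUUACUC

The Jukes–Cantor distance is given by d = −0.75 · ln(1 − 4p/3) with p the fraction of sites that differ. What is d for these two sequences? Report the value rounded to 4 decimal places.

0.5347

Mismatches occur at site 1 (C→U), site 3 (G→C), site 4 (A→C), site 6 (G→C), site 7 (G→A), site 10 (C→A), site 11 (C→G), site 12 (G→U), site 13 (U→C), site 20 (A→G), site 30 (G→U), site 33 (C→U), site 34 (A→C).
p = 13/34 = 0.382353.
d = −0.75 · ln(1 − (4/3)·0.382353) = −0.75 · ln(0.490196) = −0.75 · (-0.712950) = 0.5347.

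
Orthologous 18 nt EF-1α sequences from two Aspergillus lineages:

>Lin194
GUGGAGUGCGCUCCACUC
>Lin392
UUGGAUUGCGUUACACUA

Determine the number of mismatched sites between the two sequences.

The sequences differ at positions 1 (G/U), 6 (G/U), 11 (C/U), 13 (C/A), 18 (C/A).
That gives 5 mismatches out of 18 aligned sites, so the Hamming distance is 5.

5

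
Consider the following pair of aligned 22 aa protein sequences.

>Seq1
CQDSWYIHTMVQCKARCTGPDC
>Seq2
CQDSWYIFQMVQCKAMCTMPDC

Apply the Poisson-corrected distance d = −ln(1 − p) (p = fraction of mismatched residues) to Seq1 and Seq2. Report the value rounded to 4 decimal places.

0.2007

The sequences differ at positions 8 (H/F), 9 (T/Q), 16 (R/M), 19 (G/M).
p = 4/22 = 0.181818.
d = −ln(1 − 0.181818) = −ln(0.818182) = 0.2007.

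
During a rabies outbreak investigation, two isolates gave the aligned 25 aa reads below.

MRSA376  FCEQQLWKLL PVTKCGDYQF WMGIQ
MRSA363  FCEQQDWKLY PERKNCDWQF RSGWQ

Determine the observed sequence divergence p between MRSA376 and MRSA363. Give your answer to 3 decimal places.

0.400

Mismatches occur at site 6 (L↔D), site 10 (L↔Y), site 12 (V↔E), site 13 (T↔R), site 15 (C↔N), site 16 (G↔C), site 18 (Y↔W), site 21 (W↔R), site 22 (M↔S), site 24 (I↔W).
There are 10 differences over 25 sites, so p = 10/25 = 0.400.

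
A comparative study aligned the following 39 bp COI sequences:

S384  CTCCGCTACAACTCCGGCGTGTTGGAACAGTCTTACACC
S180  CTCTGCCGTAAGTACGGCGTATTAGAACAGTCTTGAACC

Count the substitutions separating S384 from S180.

The sequences differ at positions 4 (C/T), 7 (T/C), 8 (A/G), 9 (C/T), 12 (C/G), 14 (C/A), 21 (G/A), 24 (G/A), 35 (A/G), 36 (C/A).
That gives 10 mismatches out of 39 aligned sites, so the Hamming distance is 10.

10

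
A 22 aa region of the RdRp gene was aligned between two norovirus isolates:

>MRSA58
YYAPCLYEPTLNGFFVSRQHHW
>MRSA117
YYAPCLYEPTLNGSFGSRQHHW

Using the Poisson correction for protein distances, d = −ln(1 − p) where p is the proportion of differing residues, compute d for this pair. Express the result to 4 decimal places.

Differing sites — 14:F/S; 16:V/G.
p = 2/22 = 0.090909.
d = −ln(1 − 0.090909) = −ln(0.909091) = 0.0953.

0.0953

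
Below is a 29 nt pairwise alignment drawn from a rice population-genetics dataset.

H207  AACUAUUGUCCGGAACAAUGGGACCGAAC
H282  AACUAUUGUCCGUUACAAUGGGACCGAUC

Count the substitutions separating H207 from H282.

3

Differing sites — 13:G/U; 14:A/U; 28:A/U.
That gives 3 mismatches out of 29 aligned sites, so the Hamming distance is 3.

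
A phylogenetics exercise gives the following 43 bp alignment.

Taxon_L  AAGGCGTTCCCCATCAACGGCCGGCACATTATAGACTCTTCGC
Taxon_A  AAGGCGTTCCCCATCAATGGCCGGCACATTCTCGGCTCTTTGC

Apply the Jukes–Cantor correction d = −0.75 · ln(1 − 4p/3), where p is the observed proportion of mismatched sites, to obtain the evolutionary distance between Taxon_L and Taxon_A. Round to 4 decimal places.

0.1263

The sequences differ at positions 18 (C/T), 31 (A/C), 33 (A/C), 35 (A/G), 41 (C/T).
p = 5/43 = 0.116279.
d = −0.75 · ln(1 − (4/3)·0.116279) = −0.75 · ln(0.844961) = −0.75 · (-0.168465) = 0.1263.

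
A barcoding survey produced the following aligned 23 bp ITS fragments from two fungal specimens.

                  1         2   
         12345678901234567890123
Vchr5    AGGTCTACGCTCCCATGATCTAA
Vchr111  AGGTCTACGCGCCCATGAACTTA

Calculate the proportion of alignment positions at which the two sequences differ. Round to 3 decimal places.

Mismatches occur at site 11 (T/G), site 19 (T/A), site 22 (A/T).
There are 3 differences over 23 sites, so p = 3/23 = 0.130.

0.130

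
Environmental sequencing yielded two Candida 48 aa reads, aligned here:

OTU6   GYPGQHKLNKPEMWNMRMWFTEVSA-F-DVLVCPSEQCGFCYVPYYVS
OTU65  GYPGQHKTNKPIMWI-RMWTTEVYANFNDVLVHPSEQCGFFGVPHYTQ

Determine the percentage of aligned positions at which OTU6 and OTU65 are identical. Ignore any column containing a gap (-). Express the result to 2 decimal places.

75.56%

Excluding the 3 gap columns leaves 45 comparable sites.
Mismatches occur at site 8 (L/T), site 12 (E/I), site 15 (N/I), site 20 (F/T), site 24 (S/Y), site 33 (C/H), site 41 (C/F), site 42 (Y/G), site 45 (Y/H), site 47 (V/T), site 48 (S/Q).
34 of the 45 comparable sites match, so the percent identity is 34/45 × 100 = 75.56%.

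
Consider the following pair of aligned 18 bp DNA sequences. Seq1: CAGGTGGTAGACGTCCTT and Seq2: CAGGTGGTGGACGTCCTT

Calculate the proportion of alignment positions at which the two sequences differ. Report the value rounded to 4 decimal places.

0.0556

Differing sites — 9:A/G.
There are 1 differences over 18 sites, so p = 1/18 = 0.0556.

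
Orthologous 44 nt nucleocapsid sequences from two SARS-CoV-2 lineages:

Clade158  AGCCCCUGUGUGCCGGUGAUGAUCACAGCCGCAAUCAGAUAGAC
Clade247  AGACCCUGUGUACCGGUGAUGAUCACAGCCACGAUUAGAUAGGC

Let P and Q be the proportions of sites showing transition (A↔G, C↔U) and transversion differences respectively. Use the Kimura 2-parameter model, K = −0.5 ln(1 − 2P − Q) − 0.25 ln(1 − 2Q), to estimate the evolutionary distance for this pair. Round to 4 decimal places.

The sequences differ at positions 3 (C/A, transversion), 12 (G/A, transition), 31 (G/A, transition), 33 (A/G, transition), 36 (C/U, transition), 43 (A/G, transition).
Of the 6 differences, 5 transitions and 1 transversion over 44 sites: P = 5/44 = 0.113636, Q = 1/44 = 0.022727.
d = −0.5·ln(0.750001) − 0.25·ln(0.954546) = −0.5·(-0.287681) − 0.25·(-0.046519) = 0.1555.

0.1555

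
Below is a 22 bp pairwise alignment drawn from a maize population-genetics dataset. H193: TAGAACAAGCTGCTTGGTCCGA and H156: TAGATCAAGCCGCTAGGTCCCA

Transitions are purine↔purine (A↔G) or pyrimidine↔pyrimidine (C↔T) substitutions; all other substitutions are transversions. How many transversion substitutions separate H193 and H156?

Differing sites — 5:A/T (Tv); 11:T/C (Ti); 15:T/A (Tv); 21:G/C (Tv).
Of the 4 differences, 1 transition and 3 transversions, so the answer is 3.

3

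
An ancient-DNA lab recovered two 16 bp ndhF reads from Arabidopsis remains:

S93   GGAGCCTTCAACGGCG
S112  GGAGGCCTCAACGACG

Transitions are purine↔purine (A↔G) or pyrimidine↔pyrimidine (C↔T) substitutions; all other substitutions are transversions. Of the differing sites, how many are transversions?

The sequences differ at positions 5 (C/G, transversion), 7 (T/C, transition), 14 (G/A, transition).
Of the 3 differences, 2 transitions and 1 transversion, so the answer is 1.

1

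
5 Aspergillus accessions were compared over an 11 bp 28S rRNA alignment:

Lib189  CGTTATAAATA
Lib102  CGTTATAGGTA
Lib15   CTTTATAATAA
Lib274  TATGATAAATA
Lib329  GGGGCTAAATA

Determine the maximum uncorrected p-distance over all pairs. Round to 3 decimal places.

0.636

Pairwise Hamming distances:
  Lib189 vs Lib102: 2
  Lib189 vs Lib15: 3
  Lib189 vs Lib274: 3
  Lib189 vs Lib329: 4
  Lib102 vs Lib15: 4
  Lib102 vs Lib274: 5
  Lib102 vs Lib329: 6
  Lib15 vs Lib274: 5
  Lib15 vs Lib329: 7
  Lib274 vs Lib329: 4
The largest is 7 mismatches, between Lib15 and Lib329; p = 7/11 = 0.636.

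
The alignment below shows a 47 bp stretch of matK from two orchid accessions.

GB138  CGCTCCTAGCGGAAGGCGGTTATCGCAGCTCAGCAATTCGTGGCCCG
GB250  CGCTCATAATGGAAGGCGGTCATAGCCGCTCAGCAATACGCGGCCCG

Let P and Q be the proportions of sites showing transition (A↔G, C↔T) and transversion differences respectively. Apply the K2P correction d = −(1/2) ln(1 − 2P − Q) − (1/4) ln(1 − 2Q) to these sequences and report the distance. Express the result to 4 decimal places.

Mismatches occur at site 6 (C/A, transversion), site 9 (G/A, transition), site 10 (C/T, transition), site 21 (T/C, transition), site 24 (C/A, transversion), site 27 (A/C, transversion), site 38 (T/A, transversion), site 41 (T/C, transition).
Of the 8 differences, 4 transitions and 4 transversions over 47 sites: P = 4/47 = 0.085106, Q = 4/47 = 0.085106.
d = −0.5·ln(0.744682) − 0.25·ln(0.829788) = −0.5·(-0.294798) − 0.25·(-0.186585) = 0.1940.

0.1940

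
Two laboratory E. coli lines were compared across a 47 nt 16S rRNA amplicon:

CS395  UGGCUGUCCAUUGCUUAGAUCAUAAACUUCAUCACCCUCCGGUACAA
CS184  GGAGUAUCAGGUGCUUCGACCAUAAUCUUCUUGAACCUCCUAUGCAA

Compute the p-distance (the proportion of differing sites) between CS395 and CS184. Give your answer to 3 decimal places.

Differing sites — 1:U/G; 3:G/A; 4:C/G; 6:G/A; 9:C/A; 10:A/G; 11:U/G; 17:A/C; 20:U/C; 26:A/U; 31:A/U; 33:C/G; 35:C/A; 41:G/U; 42:G/A; 44:A/G.
There are 16 differences over 47 sites, so p = 16/47 = 0.340.

0.340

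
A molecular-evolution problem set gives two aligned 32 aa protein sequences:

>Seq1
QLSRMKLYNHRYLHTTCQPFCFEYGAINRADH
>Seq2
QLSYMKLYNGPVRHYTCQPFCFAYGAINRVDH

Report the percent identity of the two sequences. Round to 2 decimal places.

Mismatches occur at site 4 (R→Y), site 10 (H→G), site 11 (R→P), site 12 (Y→V), site 13 (L→R), site 15 (T→Y), site 23 (E→A), site 30 (A→V).
24 of the 32 sites match, so the percent identity is 24/32 × 100 = 75.00%.

75.00%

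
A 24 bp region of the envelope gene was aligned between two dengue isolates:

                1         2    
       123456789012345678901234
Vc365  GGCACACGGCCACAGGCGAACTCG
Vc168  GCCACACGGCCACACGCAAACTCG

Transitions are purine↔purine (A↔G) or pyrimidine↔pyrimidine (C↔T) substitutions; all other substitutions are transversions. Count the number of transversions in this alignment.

Differing sites — 2:G/C (Tv); 15:G/C (Tv); 18:G/A (Ti).
Of the 3 differences, 1 transition and 2 transversions, so the answer is 2.

2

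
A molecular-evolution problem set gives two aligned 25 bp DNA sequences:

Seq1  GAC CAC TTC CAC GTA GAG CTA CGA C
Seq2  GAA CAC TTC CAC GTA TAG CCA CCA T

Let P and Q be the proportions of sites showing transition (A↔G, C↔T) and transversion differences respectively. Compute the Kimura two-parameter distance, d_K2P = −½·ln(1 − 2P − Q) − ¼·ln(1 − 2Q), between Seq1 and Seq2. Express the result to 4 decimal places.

0.2329

Mismatches occur at site 3 (C→A, transversion), site 16 (G→T, transversion), site 20 (T→C, transition), site 23 (G→C, transversion), site 25 (C→T, transition).
Of the 5 differences, 2 transitions and 3 transversions over 25 sites: P = 2/25 = 0.080000, Q = 3/25 = 0.120000.
d = −0.5·ln(0.720000) − 0.25·ln(0.760000) = −0.5·(-0.328504) − 0.25·(-0.274437) = 0.2329.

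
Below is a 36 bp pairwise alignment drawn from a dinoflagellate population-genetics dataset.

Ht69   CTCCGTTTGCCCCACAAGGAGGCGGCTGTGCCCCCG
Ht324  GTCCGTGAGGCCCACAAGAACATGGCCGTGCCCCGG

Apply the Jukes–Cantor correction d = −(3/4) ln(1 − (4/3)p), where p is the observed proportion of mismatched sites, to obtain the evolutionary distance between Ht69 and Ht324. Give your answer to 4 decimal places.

0.3470

Mismatches occur at site 1 (C→G), site 7 (T→G), site 8 (T→A), site 10 (C→G), site 19 (G→A), site 21 (G→C), site 22 (G→A), site 23 (C→T), site 27 (T→C), site 35 (C→G).
p = 10/36 = 0.277778.
d = −0.75 · ln(1 − (4/3)·0.277778) = −0.75 · ln(0.629629) = −0.75 · (-0.462625) = 0.3470.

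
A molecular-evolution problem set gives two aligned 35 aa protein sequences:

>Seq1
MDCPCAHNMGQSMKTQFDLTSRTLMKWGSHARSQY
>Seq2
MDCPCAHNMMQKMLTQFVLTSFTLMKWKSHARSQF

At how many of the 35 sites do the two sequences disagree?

7

Differing sites — 10:G/M; 12:S/K; 14:K/L; 18:D/V; 22:R/F; 28:G/K; 35:Y/F.
That gives 7 mismatches out of 35 aligned sites, so the Hamming distance is 7.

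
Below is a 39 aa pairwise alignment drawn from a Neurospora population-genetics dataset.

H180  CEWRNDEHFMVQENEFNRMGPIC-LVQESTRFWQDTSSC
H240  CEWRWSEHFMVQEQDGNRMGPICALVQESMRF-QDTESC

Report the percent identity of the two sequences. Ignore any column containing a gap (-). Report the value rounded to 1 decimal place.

81.1%

Excluding the 2 gap columns leaves 37 comparable sites.
Mismatches occur at site 5 (N→W), site 6 (D→S), site 14 (N→Q), site 15 (E→D), site 16 (F→G), site 30 (T→M), site 37 (S→E).
30 of the 37 comparable sites match, so the percent identity is 30/37 × 100 = 81.1%.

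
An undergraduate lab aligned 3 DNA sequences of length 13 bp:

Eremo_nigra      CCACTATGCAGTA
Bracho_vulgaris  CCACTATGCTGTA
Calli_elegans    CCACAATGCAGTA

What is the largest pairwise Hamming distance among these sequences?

Pairwise Hamming distances:
  Eremo_nigra vs Bracho_vulgaris: 1
  Eremo_nigra vs Calli_elegans: 1
  Bracho_vulgaris vs Calli_elegans: 2
The largest is 2, between Bracho_vulgaris and Calli_elegans.

2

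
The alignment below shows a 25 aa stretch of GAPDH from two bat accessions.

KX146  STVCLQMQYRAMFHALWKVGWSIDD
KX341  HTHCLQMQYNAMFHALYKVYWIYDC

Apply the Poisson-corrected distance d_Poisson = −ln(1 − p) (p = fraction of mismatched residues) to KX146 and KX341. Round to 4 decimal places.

Differing sites — 1:S/H; 3:V/H; 10:R/N; 17:W/Y; 20:G/Y; 22:S/I; 23:I/Y; 25:D/C.
p = 8/25 = 0.320000.
d = −ln(1 − 0.320000) = −ln(0.680000) = 0.3857.

0.3857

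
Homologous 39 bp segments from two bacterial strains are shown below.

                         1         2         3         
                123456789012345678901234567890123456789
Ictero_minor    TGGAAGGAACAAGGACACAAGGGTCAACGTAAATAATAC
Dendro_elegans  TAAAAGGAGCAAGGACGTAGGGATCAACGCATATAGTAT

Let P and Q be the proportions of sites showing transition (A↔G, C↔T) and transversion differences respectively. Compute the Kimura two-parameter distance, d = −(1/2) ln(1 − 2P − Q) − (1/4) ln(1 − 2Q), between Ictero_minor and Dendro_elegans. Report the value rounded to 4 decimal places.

Mismatches occur at site 2 (G→A, transition), site 3 (G→A, transition), site 9 (A→G, transition), site 17 (A→G, transition), site 18 (C→T, transition), site 20 (A→G, transition), site 23 (G→A, transition), site 30 (T→C, transition), site 32 (A→T, transversion), site 36 (A→G, transition), site 39 (C→T, transition).
Of the 11 differences, 10 transitions and 1 transversion over 39 sites: P = 10/39 = 0.256410, Q = 1/39 = 0.025641.
d = −0.5·ln(0.461539) − 0.25·ln(0.948718) = −0.5·(-0.773189) − 0.25·(-0.052644) = 0.3998.

0.3998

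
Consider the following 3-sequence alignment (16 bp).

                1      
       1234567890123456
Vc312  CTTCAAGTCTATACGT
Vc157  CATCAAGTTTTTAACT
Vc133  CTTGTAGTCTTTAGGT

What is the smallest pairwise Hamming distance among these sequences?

4

Pairwise Hamming distances:
  Vc312 vs Vc157: 5
  Vc312 vs Vc133: 4
  Vc157 vs Vc133: 6
The smallest is 4, between Vc312 and Vc133.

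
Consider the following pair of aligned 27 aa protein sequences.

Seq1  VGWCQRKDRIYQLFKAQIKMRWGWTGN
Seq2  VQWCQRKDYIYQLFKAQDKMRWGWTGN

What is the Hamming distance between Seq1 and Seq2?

Differing sites — 2:G/Q; 9:R/Y; 18:I/D.
That gives 3 mismatches out of 27 aligned sites, so the Hamming distance is 3.

3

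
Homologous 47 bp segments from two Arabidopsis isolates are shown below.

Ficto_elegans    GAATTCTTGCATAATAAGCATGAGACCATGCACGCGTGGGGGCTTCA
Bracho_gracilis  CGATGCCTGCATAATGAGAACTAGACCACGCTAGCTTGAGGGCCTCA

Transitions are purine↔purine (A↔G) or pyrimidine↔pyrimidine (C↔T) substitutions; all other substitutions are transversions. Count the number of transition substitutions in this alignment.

The sequences differ at positions 1 (G/C, transversion), 2 (A/G, transition), 5 (T/G, transversion), 7 (T/C, transition), 16 (A/G, transition), 19 (C/A, transversion), 21 (T/C, transition), 22 (G/T, transversion), 29 (T/C, transition), 32 (A/T, transversion), 33 (C/A, transversion), 36 (G/T, transversion), 39 (G/A, transition), 44 (T/C, transition).
Of the 14 differences, 7 transitions and 7 transversions, so the answer is 7.

7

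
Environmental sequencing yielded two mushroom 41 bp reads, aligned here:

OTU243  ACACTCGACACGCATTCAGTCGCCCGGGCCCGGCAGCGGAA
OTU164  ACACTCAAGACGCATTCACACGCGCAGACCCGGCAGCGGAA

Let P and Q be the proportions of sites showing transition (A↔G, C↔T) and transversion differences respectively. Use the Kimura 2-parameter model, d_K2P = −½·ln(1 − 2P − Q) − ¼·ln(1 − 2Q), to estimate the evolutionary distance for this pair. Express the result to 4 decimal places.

0.1941

Mismatches occur at site 7 (G↔A, transition), site 9 (C↔G, transversion), site 19 (G↔C, transversion), site 20 (T↔A, transversion), site 24 (C↔G, transversion), site 26 (G↔A, transition), site 28 (G↔A, transition).
Of the 7 differences, 3 transitions and 4 transversions over 41 sites: P = 3/41 = 0.073171, Q = 4/41 = 0.097561.
d = −0.5·ln(0.756097) − 0.25·ln(0.804878) = −0.5·(-0.279586) − 0.25·(-0.217065) = 0.1941.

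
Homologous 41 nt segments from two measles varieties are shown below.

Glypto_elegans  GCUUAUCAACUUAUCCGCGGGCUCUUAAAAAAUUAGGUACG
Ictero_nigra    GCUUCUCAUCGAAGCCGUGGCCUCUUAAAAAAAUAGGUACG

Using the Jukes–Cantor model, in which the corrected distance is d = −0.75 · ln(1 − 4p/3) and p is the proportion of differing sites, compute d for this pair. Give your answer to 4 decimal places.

0.2260

Differing sites — 5:A/C; 9:A/U; 11:U/G; 12:U/A; 14:U/G; 18:C/U; 21:G/C; 33:U/A.
p = 8/41 = 0.195122.
d = −0.75 · ln(1 − (4/3)·0.195122) = −0.75 · ln(0.739837) = −0.75 · (-0.301325) = 0.2260.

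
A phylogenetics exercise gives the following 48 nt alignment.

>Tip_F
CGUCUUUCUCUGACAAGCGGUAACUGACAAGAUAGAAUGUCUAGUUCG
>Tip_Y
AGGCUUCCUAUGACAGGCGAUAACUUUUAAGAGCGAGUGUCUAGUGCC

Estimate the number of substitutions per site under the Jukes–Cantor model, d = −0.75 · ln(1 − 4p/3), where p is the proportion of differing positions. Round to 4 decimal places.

The sequences differ at positions 1 (C/A), 3 (U/G), 7 (U/C), 10 (C/A), 16 (A/G), 20 (G/A), 26 (G/U), 27 (A/U), 28 (C/U), 33 (U/G), 34 (A/C), 37 (A/G), 46 (U/G), 48 (G/C).
p = 14/48 = 0.291667.
d = −0.75 · ln(1 − (4/3)·0.291667) = −0.75 · ln(0.611111) = −0.75 · (-0.492477) = 0.3694.

0.3694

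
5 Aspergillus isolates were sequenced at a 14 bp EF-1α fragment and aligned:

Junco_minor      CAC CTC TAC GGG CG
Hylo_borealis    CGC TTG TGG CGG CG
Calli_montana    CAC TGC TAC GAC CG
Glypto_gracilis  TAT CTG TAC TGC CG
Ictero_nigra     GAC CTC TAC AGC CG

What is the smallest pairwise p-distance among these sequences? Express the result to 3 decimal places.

Pairwise Hamming distances:
  Junco_minor vs Hylo_borealis: 6
  Junco_minor vs Calli_montana: 4
  Junco_minor vs Glypto_gracilis: 5
  Junco_minor vs Ictero_nigra: 3
  Hylo_borealis vs Calli_montana: 8
  Hylo_borealis vs Glypto_gracilis: 8
  Hylo_borealis vs Ictero_nigra: 8
  Calli_montana vs Glypto_gracilis: 7
  Calli_montana vs Ictero_nigra: 5
  Glypto_gracilis vs Ictero_nigra: 4
The smallest is 3 mismatches, between Junco_minor and Ictero_nigra; p = 3/14 = 0.214.

0.214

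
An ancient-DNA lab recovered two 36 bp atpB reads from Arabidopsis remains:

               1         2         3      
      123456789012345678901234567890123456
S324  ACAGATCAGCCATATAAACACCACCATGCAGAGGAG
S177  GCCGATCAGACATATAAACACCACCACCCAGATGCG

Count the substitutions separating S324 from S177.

7

Differing sites — 1:A/G; 3:A/C; 10:C/A; 27:T/C; 28:G/C; 33:G/T; 35:A/C.
That gives 7 mismatches out of 36 aligned sites, so the Hamming distance is 7.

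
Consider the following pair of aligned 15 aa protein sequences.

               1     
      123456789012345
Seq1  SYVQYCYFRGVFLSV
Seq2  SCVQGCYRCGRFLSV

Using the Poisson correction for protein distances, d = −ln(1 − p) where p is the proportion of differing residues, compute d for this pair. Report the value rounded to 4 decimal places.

0.4055

The sequences differ at positions 2 (Y/C), 5 (Y/G), 8 (F/R), 9 (R/C), 11 (V/R).
p = 5/15 = 0.333333.
d = −ln(1 − 0.333333) = −ln(0.666667) = 0.4055.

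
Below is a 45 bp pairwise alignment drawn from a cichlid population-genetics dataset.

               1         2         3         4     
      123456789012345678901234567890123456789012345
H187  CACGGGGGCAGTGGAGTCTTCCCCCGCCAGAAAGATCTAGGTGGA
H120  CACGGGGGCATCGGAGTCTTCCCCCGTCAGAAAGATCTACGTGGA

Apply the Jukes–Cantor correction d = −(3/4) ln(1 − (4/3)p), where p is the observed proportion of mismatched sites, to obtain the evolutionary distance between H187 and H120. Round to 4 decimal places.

0.0946

Mismatches occur at site 11 (G→T), site 12 (T→C), site 27 (C→T), site 40 (G→C).
p = 4/45 = 0.088889.
d = −0.75 · ln(1 − (4/3)·0.088889) = −0.75 · ln(0.881481) = −0.75 · (-0.126152) = 0.0946.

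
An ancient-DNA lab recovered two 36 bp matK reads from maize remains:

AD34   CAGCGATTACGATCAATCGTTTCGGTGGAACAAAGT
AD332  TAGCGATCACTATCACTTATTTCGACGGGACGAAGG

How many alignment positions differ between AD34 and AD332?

Differing sites — 1:C/T; 8:T/C; 11:G/T; 16:A/C; 18:C/T; 19:G/A; 25:G/A; 26:T/C; 29:A/G; 32:A/G; 36:T/G.
That gives 11 mismatches out of 36 aligned sites, so the Hamming distance is 11.

11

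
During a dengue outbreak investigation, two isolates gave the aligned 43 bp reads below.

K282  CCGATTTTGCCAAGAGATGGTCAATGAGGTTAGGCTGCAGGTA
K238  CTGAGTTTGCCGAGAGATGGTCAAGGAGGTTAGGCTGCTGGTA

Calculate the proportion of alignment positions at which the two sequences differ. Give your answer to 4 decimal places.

Mismatches occur at site 2 (C↔T), site 5 (T↔G), site 12 (A↔G), site 25 (T↔G), site 39 (A↔T).
There are 5 differences over 43 sites, so p = 5/43 = 0.1163.

0.1163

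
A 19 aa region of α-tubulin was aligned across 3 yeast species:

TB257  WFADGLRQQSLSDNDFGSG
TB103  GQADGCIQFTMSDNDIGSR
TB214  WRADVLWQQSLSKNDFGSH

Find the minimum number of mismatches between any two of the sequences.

Pairwise Hamming distances:
  TB257 vs TB103: 9
  TB257 vs TB214: 5
  TB103 vs TB214: 11
The smallest is 5, between TB257 and TB214.

5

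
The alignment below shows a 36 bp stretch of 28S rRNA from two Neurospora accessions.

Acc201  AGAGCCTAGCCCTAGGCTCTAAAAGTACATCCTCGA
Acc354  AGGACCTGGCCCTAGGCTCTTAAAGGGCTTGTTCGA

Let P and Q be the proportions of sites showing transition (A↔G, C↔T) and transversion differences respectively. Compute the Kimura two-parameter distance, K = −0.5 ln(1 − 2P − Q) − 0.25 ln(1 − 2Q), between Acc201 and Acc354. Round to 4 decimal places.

Mismatches occur at site 3 (A/G, transition), site 4 (G/A, transition), site 8 (A/G, transition), site 21 (A/T, transversion), site 26 (T/G, transversion), site 27 (A/G, transition), site 29 (A/T, transversion), site 31 (C/G, transversion), site 32 (C/T, transition).
Of the 9 differences, 5 transitions and 4 transversions over 36 sites: P = 5/36 = 0.138889, Q = 4/36 = 0.111111.
d = −0.5·ln(0.611111) − 0.25·ln(0.777778) = −0.5·(-0.492477) − 0.25·(-0.251314) = 0.3091.

0.3091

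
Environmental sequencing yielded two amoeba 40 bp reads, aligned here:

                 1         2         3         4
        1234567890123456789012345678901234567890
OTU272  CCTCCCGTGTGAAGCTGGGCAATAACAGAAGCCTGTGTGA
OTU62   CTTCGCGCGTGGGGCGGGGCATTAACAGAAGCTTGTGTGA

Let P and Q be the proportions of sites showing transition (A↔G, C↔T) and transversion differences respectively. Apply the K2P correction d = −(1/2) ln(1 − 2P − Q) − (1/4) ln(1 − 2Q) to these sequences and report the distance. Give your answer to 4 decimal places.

0.2372

Mismatches occur at site 2 (C/T, transition), site 5 (C/G, transversion), site 8 (T/C, transition), site 12 (A/G, transition), site 13 (A/G, transition), site 16 (T/G, transversion), site 22 (A/T, transversion), site 33 (C/T, transition).
Of the 8 differences, 5 transitions and 3 transversions over 40 sites: P = 5/40 = 0.125000, Q = 3/40 = 0.075000.
d = −0.5·ln(0.675000) − 0.25·ln(0.850000) = −0.5·(-0.393043) − 0.25·(-0.162519) = 0.2372.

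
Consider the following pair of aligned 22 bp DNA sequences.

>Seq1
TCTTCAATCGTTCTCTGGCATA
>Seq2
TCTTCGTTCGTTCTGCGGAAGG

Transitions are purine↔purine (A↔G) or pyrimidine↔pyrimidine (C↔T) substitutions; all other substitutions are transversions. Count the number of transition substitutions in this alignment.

The sequences differ at positions 6 (A/G, transition), 7 (A/T, transversion), 15 (C/G, transversion), 16 (T/C, transition), 19 (C/A, transversion), 21 (T/G, transversion), 22 (A/G, transition).
Of the 7 differences, 3 transitions and 4 transversions, so the answer is 3.

3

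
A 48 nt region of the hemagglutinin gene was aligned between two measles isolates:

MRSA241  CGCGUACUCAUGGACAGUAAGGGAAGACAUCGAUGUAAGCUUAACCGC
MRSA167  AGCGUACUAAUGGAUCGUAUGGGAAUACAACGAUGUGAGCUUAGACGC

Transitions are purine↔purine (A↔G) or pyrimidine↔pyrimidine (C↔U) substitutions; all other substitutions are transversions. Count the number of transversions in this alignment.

7

The sequences differ at positions 1 (C/A, transversion), 9 (C/A, transversion), 15 (C/U, transition), 16 (A/C, transversion), 20 (A/U, transversion), 26 (G/U, transversion), 30 (U/A, transversion), 37 (A/G, transition), 44 (A/G, transition), 45 (C/A, transversion).
Of the 10 differences, 3 transitions and 7 transversions, so the answer is 7.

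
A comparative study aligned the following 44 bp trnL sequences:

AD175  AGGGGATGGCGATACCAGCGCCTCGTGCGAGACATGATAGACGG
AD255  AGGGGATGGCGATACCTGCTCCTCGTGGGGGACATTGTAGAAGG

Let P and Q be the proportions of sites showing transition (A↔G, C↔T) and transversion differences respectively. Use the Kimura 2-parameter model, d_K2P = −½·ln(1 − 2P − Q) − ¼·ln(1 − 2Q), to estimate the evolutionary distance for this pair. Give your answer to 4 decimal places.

0.1789

Differing sites — 17:A/T (Tv); 20:G/T (Tv); 28:C/G (Tv); 30:A/G (Ti); 36:G/T (Tv); 37:A/G (Ti); 42:C/A (Tv).
Of the 7 differences, 2 transitions and 5 transversions over 44 sites: P = 2/44 = 0.045455, Q = 5/44 = 0.113636.
d = −0.5·ln(0.795454) − 0.25·ln(0.772728) = −0.5·(-0.228842) − 0.25·(-0.257828) = 0.1789.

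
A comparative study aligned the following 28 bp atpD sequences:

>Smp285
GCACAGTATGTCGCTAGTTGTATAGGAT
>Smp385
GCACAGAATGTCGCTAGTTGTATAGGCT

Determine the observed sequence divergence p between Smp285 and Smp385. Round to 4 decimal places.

The sequences differ at positions 7 (T/A), 27 (A/C).
There are 2 differences over 28 sites, so p = 2/28 = 0.0714.

0.0714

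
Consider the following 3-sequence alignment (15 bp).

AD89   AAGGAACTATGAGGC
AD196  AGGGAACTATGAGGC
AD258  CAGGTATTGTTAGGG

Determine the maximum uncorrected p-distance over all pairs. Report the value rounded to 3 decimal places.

Pairwise Hamming distances:
  AD89 vs AD196: 1
  AD89 vs AD258: 6
  AD196 vs AD258: 7
The largest is 7 mismatches, between AD196 and AD258; p = 7/15 = 0.467.

0.467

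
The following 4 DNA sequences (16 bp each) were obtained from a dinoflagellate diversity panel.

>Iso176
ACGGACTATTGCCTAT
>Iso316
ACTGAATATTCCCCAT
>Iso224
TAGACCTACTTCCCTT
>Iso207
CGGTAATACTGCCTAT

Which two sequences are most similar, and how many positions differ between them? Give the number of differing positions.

Pairwise Hamming distances:
  Iso176 vs Iso316: 4
  Iso176 vs Iso224: 8
  Iso176 vs Iso207: 5
  Iso316 vs Iso224: 9
  Iso316 vs Iso207: 7
  Iso224 vs Iso207: 8
The smallest is 4, between Iso176 and Iso316.

4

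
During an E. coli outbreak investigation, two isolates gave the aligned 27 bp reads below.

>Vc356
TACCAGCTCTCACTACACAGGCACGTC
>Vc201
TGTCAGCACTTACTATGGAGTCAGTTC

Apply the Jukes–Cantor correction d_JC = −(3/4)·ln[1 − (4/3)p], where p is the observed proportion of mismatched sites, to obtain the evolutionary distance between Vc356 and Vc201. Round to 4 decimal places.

0.5107

Differing sites — 2:A/G; 3:C/T; 8:T/A; 11:C/T; 16:C/T; 17:A/G; 18:C/G; 21:G/T; 24:C/G; 25:G/T.
p = 10/27 = 0.370370.
d = −0.75 · ln(1 − (4/3)·0.370370) = −0.75 · ln(0.506173) = −0.75 · (-0.680877) = 0.5107.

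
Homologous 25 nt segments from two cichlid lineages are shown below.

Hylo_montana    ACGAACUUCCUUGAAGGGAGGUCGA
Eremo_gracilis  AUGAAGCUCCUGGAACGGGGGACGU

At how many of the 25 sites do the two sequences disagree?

8

Mismatches occur at site 2 (C↔U), site 6 (C↔G), site 7 (U↔C), site 12 (U↔G), site 16 (G↔C), site 19 (A↔G), site 22 (U↔A), site 25 (A↔U).
That gives 8 mismatches out of 25 aligned sites, so the Hamming distance is 8.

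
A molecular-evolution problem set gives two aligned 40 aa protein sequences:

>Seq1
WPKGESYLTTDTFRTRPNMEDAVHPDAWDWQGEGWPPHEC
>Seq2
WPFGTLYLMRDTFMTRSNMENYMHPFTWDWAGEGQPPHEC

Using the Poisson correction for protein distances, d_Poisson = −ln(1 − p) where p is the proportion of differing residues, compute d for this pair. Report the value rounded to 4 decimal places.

0.4308

The sequences differ at positions 3 (K/F), 5 (E/T), 6 (S/L), 9 (T/M), 10 (T/R), 14 (R/M), 17 (P/S), 21 (D/N), 22 (A/Y), 23 (V/M), 26 (D/F), 27 (A/T), 31 (Q/A), 35 (W/Q).
p = 14/40 = 0.350000.
d = −ln(1 − 0.350000) = −ln(0.650000) = 0.4308.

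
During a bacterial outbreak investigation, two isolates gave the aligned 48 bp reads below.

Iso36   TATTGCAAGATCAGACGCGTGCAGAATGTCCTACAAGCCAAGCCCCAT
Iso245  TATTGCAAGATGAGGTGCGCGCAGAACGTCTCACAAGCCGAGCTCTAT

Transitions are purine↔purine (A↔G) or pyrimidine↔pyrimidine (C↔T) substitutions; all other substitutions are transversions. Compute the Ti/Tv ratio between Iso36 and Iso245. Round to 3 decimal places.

9.000

Differing sites — 12:C/G (Tv); 15:A/G (Ti); 16:C/T (Ti); 20:T/C (Ti); 27:T/C (Ti); 31:C/T (Ti); 32:T/C (Ti); 40:A/G (Ti); 44:C/T (Ti); 46:C/T (Ti).
Of the 10 differences, 9 transitions and 1 transversion, so Ti/Tv = 9/1 = 9.000.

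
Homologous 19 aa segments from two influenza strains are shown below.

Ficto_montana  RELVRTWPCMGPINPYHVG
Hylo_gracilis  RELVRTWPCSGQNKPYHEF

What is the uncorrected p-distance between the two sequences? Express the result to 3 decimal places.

0.316

The sequences differ at positions 10 (M/S), 12 (P/Q), 13 (I/N), 14 (N/K), 18 (V/E), 19 (G/F).
There are 6 differences over 19 sites, so p = 6/19 = 0.316.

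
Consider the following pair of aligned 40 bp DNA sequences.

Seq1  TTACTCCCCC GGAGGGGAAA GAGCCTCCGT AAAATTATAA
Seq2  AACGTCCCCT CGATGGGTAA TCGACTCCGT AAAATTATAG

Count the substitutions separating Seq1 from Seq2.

The sequences differ at positions 1 (T/A), 2 (T/A), 3 (A/C), 4 (C/G), 10 (C/T), 11 (G/C), 14 (G/T), 18 (A/T), 21 (G/T), 22 (A/C), 24 (C/A), 40 (A/G).
That gives 12 mismatches out of 40 aligned sites, so the Hamming distance is 12.

12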